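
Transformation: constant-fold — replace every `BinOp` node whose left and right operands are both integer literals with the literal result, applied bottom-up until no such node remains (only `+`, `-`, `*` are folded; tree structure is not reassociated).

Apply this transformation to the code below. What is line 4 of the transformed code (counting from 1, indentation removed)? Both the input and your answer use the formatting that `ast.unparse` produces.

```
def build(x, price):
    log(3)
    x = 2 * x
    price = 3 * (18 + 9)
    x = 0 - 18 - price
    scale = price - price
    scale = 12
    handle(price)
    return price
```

Transformed code:
def build(x, price):
    log(3)
    x = 2 * x
    price = 81
    x = -18 - price
    scale = price - price
    scale = 12
    handle(price)
    return price

price = 81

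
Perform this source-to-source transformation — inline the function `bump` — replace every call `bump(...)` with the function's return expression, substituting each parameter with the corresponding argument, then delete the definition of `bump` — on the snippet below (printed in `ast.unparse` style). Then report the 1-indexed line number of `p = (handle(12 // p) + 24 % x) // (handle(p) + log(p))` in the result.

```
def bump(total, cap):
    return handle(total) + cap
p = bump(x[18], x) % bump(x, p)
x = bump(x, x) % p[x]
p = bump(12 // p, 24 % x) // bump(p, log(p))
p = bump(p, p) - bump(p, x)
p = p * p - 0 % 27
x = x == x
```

Transformed code:
p = (handle(x[18]) + x) % (handle(x) + p)
x = (handle(x) + x) % p[x]
p = (handle(12 // p) + 24 % x) // (handle(p) + log(p))
p = handle(p) + p - (handle(p) + x)
p = p * p - 0 % 27
x = x == x

3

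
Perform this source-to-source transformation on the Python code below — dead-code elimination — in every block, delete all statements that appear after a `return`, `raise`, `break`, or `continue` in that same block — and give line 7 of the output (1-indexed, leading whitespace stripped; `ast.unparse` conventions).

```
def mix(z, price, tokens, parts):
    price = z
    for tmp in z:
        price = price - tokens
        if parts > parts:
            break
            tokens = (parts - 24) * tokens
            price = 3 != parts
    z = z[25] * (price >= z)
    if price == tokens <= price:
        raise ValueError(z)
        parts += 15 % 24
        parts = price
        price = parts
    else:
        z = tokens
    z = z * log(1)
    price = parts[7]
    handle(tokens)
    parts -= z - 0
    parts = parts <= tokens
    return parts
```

Transformed code:
def mix(z, price, tokens, parts):
    price = z
    for tmp in z:
        price = price - tokens
        if parts > parts:
            break
    z = z[25] * (price >= z)
    if price == tokens <= price:
        raise ValueError(z)
    else:
        z = tokens
    z = z * log(1)
    price = parts[7]
    handle(tokens)
    parts -= z - 0
    parts = parts <= tokens
    return parts

z = z[25] * (price >= z)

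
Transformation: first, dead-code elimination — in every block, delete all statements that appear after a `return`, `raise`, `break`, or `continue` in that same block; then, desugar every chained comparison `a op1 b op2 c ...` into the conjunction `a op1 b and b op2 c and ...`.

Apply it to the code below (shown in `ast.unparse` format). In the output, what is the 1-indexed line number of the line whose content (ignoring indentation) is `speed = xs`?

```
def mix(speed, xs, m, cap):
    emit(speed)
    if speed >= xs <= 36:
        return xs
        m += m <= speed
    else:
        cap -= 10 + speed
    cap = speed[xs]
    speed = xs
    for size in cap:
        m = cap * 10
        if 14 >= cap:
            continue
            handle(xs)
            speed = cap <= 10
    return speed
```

8

Transformed code:
def mix(speed, xs, m, cap):
    emit(speed)
    if speed >= xs and xs <= 36:
        return xs
    else:
        cap -= 10 + speed
    cap = speed[xs]
    speed = xs
    for size in cap:
        m = cap * 10
        if 14 >= cap:
            continue
    return speed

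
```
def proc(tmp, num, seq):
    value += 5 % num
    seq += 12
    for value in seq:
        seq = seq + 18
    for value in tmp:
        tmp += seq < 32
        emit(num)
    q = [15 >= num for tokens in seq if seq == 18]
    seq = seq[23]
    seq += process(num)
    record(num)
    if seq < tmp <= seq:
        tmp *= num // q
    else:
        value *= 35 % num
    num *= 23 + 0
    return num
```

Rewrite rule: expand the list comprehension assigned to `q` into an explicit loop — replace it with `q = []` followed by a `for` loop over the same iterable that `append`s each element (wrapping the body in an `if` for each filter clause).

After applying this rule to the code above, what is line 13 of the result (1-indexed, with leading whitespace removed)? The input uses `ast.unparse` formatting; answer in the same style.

seq = seq[23]

Transformed code:
def proc(tmp, num, seq):
    value += 5 % num
    seq += 12
    for value in seq:
        seq = seq + 18
    for value in tmp:
        tmp += seq < 32
        emit(num)
    q = []
    for tokens in seq:
        if seq == 18:
            q.append(15 >= num)
    seq = seq[23]
    seq += process(num)
    record(num)
    if seq < tmp <= seq:
        tmp *= num // q
    else:
        value *= 35 % num
    num *= 23 + 0
    return num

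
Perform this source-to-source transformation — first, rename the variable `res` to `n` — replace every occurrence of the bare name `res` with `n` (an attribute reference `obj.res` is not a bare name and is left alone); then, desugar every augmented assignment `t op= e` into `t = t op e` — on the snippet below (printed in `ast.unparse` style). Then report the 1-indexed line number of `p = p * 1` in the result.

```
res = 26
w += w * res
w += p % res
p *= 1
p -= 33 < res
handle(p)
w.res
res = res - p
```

4

Transformed code:
n = 26
w = w + w * n
w = w + p % n
p = p * 1
p = p - (33 < n)
handle(p)
w.res
n = n - p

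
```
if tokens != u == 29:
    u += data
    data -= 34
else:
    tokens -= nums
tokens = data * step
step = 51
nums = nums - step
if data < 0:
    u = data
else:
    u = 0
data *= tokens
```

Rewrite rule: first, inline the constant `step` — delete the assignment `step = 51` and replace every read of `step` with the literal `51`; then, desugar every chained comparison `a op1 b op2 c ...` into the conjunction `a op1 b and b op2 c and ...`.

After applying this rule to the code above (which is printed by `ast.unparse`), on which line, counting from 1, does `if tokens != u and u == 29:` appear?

Transformed code:
if tokens != u and u == 29:
    u += data
    data -= 34
else:
    tokens -= nums
tokens = data * 51
nums = nums - 51
if data < 0:
    u = data
else:
    u = 0
data *= tokens

1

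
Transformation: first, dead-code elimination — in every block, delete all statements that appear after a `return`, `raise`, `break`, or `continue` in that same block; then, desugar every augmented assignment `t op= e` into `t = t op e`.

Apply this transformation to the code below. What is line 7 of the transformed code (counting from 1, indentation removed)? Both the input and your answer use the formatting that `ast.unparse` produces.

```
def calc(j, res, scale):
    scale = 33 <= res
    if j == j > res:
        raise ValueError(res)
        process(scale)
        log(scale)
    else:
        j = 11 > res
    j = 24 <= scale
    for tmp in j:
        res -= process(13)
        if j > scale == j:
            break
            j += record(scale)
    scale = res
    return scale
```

Transformed code:
def calc(j, res, scale):
    scale = 33 <= res
    if j == j > res:
        raise ValueError(res)
    else:
        j = 11 > res
    j = 24 <= scale
    for tmp in j:
        res = res - process(13)
        if j > scale == j:
            break
    scale = res
    return scale

j = 24 <= scale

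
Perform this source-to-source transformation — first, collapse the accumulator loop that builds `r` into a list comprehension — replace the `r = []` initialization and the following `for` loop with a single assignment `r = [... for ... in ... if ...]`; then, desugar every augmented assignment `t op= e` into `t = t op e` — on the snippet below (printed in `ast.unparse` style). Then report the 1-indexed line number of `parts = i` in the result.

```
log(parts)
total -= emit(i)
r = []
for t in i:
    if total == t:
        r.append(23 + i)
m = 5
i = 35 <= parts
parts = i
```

6

Transformed code:
log(parts)
total = total - emit(i)
r = [23 + i for t in i if total == t]
m = 5
i = 35 <= parts
parts = i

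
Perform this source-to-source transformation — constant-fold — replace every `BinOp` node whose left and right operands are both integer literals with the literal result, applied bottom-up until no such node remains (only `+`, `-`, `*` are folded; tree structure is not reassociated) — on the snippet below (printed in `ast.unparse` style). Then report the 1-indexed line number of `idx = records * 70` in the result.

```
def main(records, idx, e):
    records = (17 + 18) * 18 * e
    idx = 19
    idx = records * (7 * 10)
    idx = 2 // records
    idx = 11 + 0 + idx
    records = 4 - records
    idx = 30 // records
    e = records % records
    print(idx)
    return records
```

4

Transformed code:
def main(records, idx, e):
    records = 630 * e
    idx = 19
    idx = records * 70
    idx = 2 // records
    idx = 11 + idx
    records = 4 - records
    idx = 30 // records
    e = records % records
    print(idx)
    return records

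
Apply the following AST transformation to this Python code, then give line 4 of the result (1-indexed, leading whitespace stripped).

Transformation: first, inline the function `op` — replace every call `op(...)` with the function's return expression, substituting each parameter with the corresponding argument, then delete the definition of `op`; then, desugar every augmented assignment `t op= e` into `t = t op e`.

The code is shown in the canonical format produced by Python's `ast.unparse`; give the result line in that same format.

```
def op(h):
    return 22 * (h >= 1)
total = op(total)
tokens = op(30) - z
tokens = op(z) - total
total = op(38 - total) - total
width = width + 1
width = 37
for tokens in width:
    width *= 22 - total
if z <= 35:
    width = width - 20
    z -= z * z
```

Transformed code:
total = 22 * (total >= 1)
tokens = 22 * (30 >= 1) - z
tokens = 22 * (z >= 1) - total
total = 22 * (38 - total >= 1) - total
width = width + 1
width = 37
for tokens in width:
    width = width * (22 - total)
if z <= 35:
    width = width - 20
    z = z - z * z

total = 22 * (38 - total >= 1) - total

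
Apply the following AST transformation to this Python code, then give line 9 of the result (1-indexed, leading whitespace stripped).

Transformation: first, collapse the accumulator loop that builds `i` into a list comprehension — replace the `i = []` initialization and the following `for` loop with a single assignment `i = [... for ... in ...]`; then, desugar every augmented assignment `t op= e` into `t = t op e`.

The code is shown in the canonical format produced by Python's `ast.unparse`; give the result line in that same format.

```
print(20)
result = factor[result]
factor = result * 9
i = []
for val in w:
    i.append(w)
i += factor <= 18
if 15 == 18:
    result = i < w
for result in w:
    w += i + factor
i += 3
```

w = w + (i + factor)

Transformed code:
print(20)
result = factor[result]
factor = result * 9
i = [w for val in w]
i = i + (factor <= 18)
if 15 == 18:
    result = i < w
for result in w:
    w = w + (i + factor)
i = i + 3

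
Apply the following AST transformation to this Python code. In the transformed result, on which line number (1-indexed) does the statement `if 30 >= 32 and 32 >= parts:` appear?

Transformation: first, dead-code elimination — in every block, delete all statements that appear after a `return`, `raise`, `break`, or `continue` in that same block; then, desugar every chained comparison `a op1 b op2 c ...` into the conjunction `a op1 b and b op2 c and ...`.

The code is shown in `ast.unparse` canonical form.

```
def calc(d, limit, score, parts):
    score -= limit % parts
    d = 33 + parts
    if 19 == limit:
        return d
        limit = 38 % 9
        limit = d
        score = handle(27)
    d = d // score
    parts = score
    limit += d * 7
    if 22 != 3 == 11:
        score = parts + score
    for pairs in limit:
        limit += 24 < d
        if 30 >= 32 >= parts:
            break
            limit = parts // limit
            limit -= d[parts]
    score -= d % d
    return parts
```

Transformed code:
def calc(d, limit, score, parts):
    score -= limit % parts
    d = 33 + parts
    if 19 == limit:
        return d
    d = d // score
    parts = score
    limit += d * 7
    if 22 != 3 and 3 == 11:
        score = parts + score
    for pairs in limit:
        limit += 24 < d
        if 30 >= 32 and 32 >= parts:
            break
    score -= d % d
    return parts

13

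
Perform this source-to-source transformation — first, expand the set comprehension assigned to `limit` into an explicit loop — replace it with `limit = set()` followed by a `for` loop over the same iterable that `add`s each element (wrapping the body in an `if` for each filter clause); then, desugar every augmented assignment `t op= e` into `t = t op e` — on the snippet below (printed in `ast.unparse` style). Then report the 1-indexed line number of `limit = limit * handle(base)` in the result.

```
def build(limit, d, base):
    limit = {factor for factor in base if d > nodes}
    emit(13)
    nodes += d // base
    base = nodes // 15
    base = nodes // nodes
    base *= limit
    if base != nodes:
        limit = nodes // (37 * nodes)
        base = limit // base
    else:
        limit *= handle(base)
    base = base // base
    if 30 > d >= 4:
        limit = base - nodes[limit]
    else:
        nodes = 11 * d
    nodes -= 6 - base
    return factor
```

15

Transformed code:
def build(limit, d, base):
    limit = set()
    for factor in base:
        if d > nodes:
            limit.add(factor)
    emit(13)
    nodes = nodes + d // base
    base = nodes // 15
    base = nodes // nodes
    base = base * limit
    if base != nodes:
        limit = nodes // (37 * nodes)
        base = limit // base
    else:
        limit = limit * handle(base)
    base = base // base
    if 30 > d >= 4:
        limit = base - nodes[limit]
    else:
        nodes = 11 * d
    nodes = nodes - (6 - base)
    return factor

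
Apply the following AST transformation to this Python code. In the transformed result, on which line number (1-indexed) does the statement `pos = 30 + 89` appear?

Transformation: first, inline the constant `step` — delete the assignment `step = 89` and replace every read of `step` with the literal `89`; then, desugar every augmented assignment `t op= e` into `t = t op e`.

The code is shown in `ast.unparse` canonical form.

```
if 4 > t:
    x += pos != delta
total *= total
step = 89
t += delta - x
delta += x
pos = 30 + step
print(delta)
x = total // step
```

6

Transformed code:
if 4 > t:
    x = x + (pos != delta)
total = total * total
t = t + (delta - x)
delta = delta + x
pos = 30 + 89
print(delta)
x = total // 89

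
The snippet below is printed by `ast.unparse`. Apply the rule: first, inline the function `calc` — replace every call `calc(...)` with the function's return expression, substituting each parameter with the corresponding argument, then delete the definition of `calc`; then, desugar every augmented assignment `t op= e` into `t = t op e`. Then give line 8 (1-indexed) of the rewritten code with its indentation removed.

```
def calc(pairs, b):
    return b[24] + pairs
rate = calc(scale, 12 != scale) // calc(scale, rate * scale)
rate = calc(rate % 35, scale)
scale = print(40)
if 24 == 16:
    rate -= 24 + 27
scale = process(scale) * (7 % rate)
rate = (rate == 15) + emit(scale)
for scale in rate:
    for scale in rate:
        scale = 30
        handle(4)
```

for scale in rate:

Transformed code:
rate = ((12 != scale)[24] + scale) // ((rate * scale)[24] + scale)
rate = scale[24] + rate % 35
scale = print(40)
if 24 == 16:
    rate = rate - (24 + 27)
scale = process(scale) * (7 % rate)
rate = (rate == 15) + emit(scale)
for scale in rate:
    for scale in rate:
        scale = 30
        handle(4)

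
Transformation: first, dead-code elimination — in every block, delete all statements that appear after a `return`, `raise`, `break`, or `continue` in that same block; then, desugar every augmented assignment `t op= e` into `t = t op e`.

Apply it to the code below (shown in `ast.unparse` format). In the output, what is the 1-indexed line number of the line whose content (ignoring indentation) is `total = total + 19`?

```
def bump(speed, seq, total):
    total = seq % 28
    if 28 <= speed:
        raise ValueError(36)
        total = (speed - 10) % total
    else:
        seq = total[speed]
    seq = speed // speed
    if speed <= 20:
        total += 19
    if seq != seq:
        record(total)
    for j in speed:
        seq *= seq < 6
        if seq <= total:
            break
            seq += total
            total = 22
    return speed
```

9

Transformed code:
def bump(speed, seq, total):
    total = seq % 28
    if 28 <= speed:
        raise ValueError(36)
    else:
        seq = total[speed]
    seq = speed // speed
    if speed <= 20:
        total = total + 19
    if seq != seq:
        record(total)
    for j in speed:
        seq = seq * (seq < 6)
        if seq <= total:
            break
    return speed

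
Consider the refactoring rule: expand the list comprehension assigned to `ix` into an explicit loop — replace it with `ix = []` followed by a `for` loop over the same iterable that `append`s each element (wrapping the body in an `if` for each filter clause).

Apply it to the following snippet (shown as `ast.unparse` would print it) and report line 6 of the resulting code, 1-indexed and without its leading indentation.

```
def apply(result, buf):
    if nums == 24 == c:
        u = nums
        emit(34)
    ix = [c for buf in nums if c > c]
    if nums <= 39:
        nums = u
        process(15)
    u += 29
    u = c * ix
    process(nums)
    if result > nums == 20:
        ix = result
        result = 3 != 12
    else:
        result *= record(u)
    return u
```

Transformed code:
def apply(result, buf):
    if nums == 24 == c:
        u = nums
        emit(34)
    ix = []
    for buf in nums:
        if c > c:
            ix.append(c)
    if nums <= 39:
        nums = u
        process(15)
    u += 29
    u = c * ix
    process(nums)
    if result > nums == 20:
        ix = result
        result = 3 != 12
    else:
        result *= record(u)
    return u

for buf in nums:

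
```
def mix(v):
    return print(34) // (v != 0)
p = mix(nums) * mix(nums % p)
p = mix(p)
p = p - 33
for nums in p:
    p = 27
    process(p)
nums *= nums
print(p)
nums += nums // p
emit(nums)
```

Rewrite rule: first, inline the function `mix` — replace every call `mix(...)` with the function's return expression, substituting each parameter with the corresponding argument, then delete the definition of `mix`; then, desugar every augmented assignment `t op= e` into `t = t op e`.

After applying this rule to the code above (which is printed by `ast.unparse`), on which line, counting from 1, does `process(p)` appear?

6

Transformed code:
p = print(34) // (nums != 0) * (print(34) // (nums % p != 0))
p = print(34) // (p != 0)
p = p - 33
for nums in p:
    p = 27
    process(p)
nums = nums * nums
print(p)
nums = nums + nums // p
emit(nums)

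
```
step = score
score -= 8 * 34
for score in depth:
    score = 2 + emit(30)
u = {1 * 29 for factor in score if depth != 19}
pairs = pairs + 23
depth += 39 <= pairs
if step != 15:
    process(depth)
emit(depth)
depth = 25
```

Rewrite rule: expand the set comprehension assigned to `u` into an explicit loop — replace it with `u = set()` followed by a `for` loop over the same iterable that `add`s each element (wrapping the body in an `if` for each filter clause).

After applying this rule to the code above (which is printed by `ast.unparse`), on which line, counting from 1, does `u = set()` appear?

5

Transformed code:
step = score
score -= 8 * 34
for score in depth:
    score = 2 + emit(30)
u = set()
for factor in score:
    if depth != 19:
        u.add(1 * 29)
pairs = pairs + 23
depth += 39 <= pairs
if step != 15:
    process(depth)
emit(depth)
depth = 25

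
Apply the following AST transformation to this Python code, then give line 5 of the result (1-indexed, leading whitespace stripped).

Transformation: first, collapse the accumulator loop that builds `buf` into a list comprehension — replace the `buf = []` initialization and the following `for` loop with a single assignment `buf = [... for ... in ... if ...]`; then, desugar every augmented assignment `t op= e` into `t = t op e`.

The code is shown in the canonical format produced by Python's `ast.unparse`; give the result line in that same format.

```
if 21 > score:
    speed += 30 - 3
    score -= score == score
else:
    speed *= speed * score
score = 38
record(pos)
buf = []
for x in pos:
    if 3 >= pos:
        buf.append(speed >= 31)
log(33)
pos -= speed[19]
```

speed = speed * (speed * score)

Transformed code:
if 21 > score:
    speed = speed + (30 - 3)
    score = score - (score == score)
else:
    speed = speed * (speed * score)
score = 38
record(pos)
buf = [speed >= 31 for x in pos if 3 >= pos]
log(33)
pos = pos - speed[19]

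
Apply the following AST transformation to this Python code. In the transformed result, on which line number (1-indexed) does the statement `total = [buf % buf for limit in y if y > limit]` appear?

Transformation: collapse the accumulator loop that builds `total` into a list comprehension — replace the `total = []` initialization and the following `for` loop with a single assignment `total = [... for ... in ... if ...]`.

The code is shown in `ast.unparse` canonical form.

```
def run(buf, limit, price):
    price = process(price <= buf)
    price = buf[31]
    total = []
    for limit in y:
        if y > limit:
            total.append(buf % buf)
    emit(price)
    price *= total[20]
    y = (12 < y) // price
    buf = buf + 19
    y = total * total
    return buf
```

Transformed code:
def run(buf, limit, price):
    price = process(price <= buf)
    price = buf[31]
    total = [buf % buf for limit in y if y > limit]
    emit(price)
    price *= total[20]
    y = (12 < y) // price
    buf = buf + 19
    y = total * total
    return buf

4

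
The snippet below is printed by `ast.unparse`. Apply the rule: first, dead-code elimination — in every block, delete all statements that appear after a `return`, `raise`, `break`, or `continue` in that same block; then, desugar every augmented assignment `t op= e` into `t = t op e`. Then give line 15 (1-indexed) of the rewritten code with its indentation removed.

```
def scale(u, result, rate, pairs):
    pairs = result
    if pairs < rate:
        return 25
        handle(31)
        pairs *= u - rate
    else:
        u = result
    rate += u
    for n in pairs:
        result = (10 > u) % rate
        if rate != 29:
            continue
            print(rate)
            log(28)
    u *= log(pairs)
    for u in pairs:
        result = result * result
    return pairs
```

Transformed code:
def scale(u, result, rate, pairs):
    pairs = result
    if pairs < rate:
        return 25
    else:
        u = result
    rate = rate + u
    for n in pairs:
        result = (10 > u) % rate
        if rate != 29:
            continue
    u = u * log(pairs)
    for u in pairs:
        result = result * result
    return pairs

return pairs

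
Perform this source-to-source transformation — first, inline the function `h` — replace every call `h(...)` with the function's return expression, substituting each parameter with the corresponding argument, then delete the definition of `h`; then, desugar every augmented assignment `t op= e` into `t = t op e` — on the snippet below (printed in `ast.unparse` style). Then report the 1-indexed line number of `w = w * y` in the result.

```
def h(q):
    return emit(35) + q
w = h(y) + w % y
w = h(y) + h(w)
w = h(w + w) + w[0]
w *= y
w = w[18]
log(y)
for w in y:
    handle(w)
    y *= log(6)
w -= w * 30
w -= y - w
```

Transformed code:
w = emit(35) + y + w % y
w = emit(35) + y + (emit(35) + w)
w = emit(35) + (w + w) + w[0]
w = w * y
w = w[18]
log(y)
for w in y:
    handle(w)
    y = y * log(6)
w = w - w * 30
w = w - (y - w)

4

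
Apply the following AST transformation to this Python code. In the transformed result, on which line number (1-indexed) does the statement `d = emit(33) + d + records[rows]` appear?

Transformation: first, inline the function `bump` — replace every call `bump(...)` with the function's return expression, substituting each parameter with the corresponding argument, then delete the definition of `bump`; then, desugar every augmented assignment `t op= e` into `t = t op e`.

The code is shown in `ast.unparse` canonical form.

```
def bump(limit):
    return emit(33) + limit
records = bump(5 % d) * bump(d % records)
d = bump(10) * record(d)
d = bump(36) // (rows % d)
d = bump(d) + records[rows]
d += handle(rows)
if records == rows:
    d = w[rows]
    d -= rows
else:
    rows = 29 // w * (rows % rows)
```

Transformed code:
records = (emit(33) + 5 % d) * (emit(33) + d % records)
d = (emit(33) + 10) * record(d)
d = (emit(33) + 36) // (rows % d)
d = emit(33) + d + records[rows]
d = d + handle(rows)
if records == rows:
    d = w[rows]
    d = d - rows
else:
    rows = 29 // w * (rows % rows)

4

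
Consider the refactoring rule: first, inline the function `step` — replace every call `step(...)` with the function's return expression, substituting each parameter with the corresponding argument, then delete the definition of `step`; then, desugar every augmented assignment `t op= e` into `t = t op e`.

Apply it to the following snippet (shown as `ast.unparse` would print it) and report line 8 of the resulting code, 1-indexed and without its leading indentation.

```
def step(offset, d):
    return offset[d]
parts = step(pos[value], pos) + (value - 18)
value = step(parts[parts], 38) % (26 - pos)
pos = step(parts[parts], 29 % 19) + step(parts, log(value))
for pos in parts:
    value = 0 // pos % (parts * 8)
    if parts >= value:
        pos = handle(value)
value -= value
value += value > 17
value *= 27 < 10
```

value = value - value

Transformed code:
parts = pos[value][pos] + (value - 18)
value = parts[parts][38] % (26 - pos)
pos = parts[parts][29 % 19] + parts[log(value)]
for pos in parts:
    value = 0 // pos % (parts * 8)
    if parts >= value:
        pos = handle(value)
value = value - value
value = value + (value > 17)
value = value * (27 < 10)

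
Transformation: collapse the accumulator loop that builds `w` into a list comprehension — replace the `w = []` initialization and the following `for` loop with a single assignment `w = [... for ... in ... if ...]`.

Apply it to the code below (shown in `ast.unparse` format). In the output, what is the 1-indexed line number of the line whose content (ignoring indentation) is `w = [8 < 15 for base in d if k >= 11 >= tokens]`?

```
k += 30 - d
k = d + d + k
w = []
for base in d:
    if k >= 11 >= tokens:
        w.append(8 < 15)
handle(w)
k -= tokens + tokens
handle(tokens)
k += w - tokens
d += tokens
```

3

Transformed code:
k += 30 - d
k = d + d + k
w = [8 < 15 for base in d if k >= 11 >= tokens]
handle(w)
k -= tokens + tokens
handle(tokens)
k += w - tokens
d += tokens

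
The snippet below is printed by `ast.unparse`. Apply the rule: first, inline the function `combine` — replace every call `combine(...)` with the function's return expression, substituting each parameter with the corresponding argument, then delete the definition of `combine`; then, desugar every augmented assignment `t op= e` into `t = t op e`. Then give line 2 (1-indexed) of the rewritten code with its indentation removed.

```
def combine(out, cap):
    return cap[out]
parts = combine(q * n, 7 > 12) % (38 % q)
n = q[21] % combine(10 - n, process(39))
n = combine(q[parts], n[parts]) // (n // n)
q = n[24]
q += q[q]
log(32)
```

n = q[21] % process(39)[10 - n]

Transformed code:
parts = (7 > 12)[q * n] % (38 % q)
n = q[21] % process(39)[10 - n]
n = n[parts][q[parts]] // (n // n)
q = n[24]
q = q + q[q]
log(32)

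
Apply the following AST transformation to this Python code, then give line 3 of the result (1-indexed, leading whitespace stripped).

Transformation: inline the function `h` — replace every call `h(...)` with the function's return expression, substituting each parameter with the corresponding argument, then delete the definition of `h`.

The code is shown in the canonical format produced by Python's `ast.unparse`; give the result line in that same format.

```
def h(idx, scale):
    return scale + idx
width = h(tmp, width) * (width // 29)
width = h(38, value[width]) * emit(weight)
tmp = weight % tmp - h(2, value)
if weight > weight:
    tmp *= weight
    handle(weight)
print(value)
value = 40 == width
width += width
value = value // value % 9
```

tmp = weight % tmp - (value + 2)

Transformed code:
width = (width + tmp) * (width // 29)
width = (value[width] + 38) * emit(weight)
tmp = weight % tmp - (value + 2)
if weight > weight:
    tmp *= weight
    handle(weight)
print(value)
value = 40 == width
width += width
value = value // value % 9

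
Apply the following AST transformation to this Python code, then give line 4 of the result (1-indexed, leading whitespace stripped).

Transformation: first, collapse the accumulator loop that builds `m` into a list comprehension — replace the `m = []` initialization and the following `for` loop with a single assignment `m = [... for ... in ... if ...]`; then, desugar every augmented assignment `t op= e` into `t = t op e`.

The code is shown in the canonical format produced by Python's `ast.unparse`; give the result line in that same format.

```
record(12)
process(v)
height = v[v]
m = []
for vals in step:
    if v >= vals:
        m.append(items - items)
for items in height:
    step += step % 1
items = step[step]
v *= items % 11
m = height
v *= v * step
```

Transformed code:
record(12)
process(v)
height = v[v]
m = [items - items for vals in step if v >= vals]
for items in height:
    step = step + step % 1
items = step[step]
v = v * (items % 11)
m = height
v = v * (v * step)

m = [items - items for vals in step if v >= vals]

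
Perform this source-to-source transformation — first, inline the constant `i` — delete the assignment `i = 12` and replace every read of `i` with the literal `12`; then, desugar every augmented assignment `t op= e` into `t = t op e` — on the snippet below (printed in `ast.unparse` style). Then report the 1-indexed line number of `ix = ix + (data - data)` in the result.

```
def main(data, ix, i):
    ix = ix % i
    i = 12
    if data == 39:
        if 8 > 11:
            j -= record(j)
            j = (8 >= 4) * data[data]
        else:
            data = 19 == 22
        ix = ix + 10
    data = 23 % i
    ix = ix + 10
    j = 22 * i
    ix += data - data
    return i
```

13

Transformed code:
def main(data, ix, i):
    ix = ix % 12
    if data == 39:
        if 8 > 11:
            j = j - record(j)
            j = (8 >= 4) * data[data]
        else:
            data = 19 == 22
        ix = ix + 10
    data = 23 % 12
    ix = ix + 10
    j = 22 * 12
    ix = ix + (data - data)
    return 12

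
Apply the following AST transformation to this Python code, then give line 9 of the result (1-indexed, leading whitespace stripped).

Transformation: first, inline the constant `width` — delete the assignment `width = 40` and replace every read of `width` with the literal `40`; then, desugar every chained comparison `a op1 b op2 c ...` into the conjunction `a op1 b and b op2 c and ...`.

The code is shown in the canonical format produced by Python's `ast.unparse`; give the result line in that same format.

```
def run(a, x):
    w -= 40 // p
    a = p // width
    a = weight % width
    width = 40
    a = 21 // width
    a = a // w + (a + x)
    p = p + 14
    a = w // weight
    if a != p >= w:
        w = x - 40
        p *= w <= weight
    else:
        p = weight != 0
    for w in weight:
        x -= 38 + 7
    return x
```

if a != p and p >= w:

Transformed code:
def run(a, x):
    w -= 40 // p
    a = p // 40
    a = weight % 40
    a = 21 // 40
    a = a // w + (a + x)
    p = p + 14
    a = w // weight
    if a != p and p >= w:
        w = x - 40
        p *= w <= weight
    else:
        p = weight != 0
    for w in weight:
        x -= 38 + 7
    return x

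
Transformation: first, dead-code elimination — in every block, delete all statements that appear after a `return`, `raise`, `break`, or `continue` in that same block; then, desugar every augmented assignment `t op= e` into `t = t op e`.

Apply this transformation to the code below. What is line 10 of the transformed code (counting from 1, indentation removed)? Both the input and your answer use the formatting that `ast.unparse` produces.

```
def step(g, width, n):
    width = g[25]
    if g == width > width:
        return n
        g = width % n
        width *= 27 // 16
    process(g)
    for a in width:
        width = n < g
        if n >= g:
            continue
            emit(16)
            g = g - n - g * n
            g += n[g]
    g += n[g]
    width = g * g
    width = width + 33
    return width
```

g = g + n[g]

Transformed code:
def step(g, width, n):
    width = g[25]
    if g == width > width:
        return n
    process(g)
    for a in width:
        width = n < g
        if n >= g:
            continue
    g = g + n[g]
    width = g * g
    width = width + 33
    return width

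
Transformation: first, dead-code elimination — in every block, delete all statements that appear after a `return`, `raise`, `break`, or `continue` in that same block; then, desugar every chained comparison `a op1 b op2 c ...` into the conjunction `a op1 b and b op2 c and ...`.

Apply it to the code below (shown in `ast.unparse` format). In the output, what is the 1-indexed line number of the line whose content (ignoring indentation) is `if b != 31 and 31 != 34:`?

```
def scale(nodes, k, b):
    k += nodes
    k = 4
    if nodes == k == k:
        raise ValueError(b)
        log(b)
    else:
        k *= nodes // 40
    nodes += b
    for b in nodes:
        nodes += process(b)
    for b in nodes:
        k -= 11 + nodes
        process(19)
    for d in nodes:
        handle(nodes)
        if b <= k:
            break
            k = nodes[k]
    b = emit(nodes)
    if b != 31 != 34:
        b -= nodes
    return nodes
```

19

Transformed code:
def scale(nodes, k, b):
    k += nodes
    k = 4
    if nodes == k and k == k:
        raise ValueError(b)
    else:
        k *= nodes // 40
    nodes += b
    for b in nodes:
        nodes += process(b)
    for b in nodes:
        k -= 11 + nodes
        process(19)
    for d in nodes:
        handle(nodes)
        if b <= k:
            break
    b = emit(nodes)
    if b != 31 and 31 != 34:
        b -= nodes
    return nodes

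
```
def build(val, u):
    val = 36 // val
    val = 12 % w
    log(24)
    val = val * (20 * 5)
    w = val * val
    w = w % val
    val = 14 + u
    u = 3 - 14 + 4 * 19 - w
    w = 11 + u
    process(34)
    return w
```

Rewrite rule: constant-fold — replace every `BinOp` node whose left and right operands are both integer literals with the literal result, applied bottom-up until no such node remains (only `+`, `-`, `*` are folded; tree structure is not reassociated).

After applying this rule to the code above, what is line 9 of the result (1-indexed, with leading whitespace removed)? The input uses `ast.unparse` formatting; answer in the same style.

u = 65 - w

Transformed code:
def build(val, u):
    val = 36 // val
    val = 12 % w
    log(24)
    val = val * 100
    w = val * val
    w = w % val
    val = 14 + u
    u = 65 - w
    w = 11 + u
    process(34)
    return w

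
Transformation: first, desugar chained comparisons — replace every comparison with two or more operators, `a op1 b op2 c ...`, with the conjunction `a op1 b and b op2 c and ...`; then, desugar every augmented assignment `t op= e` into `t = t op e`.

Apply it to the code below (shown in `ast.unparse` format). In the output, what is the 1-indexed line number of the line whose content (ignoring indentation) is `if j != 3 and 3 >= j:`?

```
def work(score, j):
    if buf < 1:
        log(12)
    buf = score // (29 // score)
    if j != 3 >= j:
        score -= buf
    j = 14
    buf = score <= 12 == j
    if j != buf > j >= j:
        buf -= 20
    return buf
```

Transformed code:
def work(score, j):
    if buf < 1:
        log(12)
    buf = score // (29 // score)
    if j != 3 and 3 >= j:
        score = score - buf
    j = 14
    buf = score <= 12 and 12 == j
    if j != buf and buf > j and (j >= j):
        buf = buf - 20
    return buf

5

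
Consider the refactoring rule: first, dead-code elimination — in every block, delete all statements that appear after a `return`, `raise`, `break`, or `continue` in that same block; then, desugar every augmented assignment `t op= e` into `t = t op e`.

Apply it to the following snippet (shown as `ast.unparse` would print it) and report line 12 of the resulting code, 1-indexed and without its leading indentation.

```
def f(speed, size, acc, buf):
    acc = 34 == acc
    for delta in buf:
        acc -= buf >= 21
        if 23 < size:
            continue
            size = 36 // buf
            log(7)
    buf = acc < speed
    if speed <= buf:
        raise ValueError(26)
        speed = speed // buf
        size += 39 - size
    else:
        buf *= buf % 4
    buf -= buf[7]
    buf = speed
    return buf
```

Transformed code:
def f(speed, size, acc, buf):
    acc = 34 == acc
    for delta in buf:
        acc = acc - (buf >= 21)
        if 23 < size:
            continue
    buf = acc < speed
    if speed <= buf:
        raise ValueError(26)
    else:
        buf = buf * (buf % 4)
    buf = buf - buf[7]
    buf = speed
    return buf

buf = buf - buf[7]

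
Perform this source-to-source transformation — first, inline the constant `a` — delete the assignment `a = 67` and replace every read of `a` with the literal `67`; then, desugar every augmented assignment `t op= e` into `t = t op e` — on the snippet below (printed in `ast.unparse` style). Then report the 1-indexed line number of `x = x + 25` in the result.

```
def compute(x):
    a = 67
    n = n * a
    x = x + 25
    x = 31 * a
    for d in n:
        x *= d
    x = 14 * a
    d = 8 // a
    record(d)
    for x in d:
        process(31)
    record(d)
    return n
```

Transformed code:
def compute(x):
    n = n * 67
    x = x + 25
    x = 31 * 67
    for d in n:
        x = x * d
    x = 14 * 67
    d = 8 // 67
    record(d)
    for x in d:
        process(31)
    record(d)
    return n

3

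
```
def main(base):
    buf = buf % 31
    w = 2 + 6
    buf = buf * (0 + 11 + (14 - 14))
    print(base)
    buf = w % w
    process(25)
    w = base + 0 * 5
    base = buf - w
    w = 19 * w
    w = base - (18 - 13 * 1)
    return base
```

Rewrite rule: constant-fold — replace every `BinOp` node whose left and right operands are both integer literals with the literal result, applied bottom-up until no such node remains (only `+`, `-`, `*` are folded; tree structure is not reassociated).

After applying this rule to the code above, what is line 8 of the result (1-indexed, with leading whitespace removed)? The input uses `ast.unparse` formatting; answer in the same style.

w = base + 0

Transformed code:
def main(base):
    buf = buf % 31
    w = 8
    buf = buf * 11
    print(base)
    buf = w % w
    process(25)
    w = base + 0
    base = buf - w
    w = 19 * w
    w = base - 5
    return base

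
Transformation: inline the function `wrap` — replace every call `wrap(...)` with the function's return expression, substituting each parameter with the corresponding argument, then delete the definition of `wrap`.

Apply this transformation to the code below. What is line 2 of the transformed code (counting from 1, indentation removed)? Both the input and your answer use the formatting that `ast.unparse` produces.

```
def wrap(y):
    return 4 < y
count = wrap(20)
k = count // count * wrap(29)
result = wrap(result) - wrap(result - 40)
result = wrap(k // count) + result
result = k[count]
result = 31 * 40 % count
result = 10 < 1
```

Transformed code:
count = 4 < 20
k = count // count * (4 < 29)
result = (4 < result) - (4 < result - 40)
result = (4 < k // count) + result
result = k[count]
result = 31 * 40 % count
result = 10 < 1

k = count // count * (4 < 29)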